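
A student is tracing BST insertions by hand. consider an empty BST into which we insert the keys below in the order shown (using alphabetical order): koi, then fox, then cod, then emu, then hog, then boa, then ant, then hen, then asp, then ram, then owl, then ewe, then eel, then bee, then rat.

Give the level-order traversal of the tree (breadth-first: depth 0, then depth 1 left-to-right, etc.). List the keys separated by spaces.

koi: root
fox: left child of koi (depth 1)
cod: left child of fox (depth 2)
emu: right child of cod (depth 3)
hog: right child of fox (depth 2)
boa: left child of cod (depth 3)
ant: left child of boa (depth 4)
hen: left child of hog (depth 3)
asp: right child of ant (depth 5)
ram: right child of koi (depth 1)
owl: left child of ram (depth 2)
ewe: right child of emu (depth 4)
eel: left child of emu (depth 4)
bee: right child of asp (depth 6)
rat: right child of ram (depth 2)

koi fox ram cod hog owl rat boa emu hen ant eel ewe asp bee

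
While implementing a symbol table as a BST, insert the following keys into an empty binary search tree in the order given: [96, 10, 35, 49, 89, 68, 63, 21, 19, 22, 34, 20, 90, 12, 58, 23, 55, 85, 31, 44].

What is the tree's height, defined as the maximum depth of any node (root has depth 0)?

96: root
10: left child of 96 (depth 1)
35: right child of 10 (depth 2)
49: right child of 35 (depth 3)
89: right child of 49 (depth 4)
68: left child of 89 (depth 5)
63: left child of 68 (depth 6)
21: left child of 35 (depth 3)
19: left child of 21 (depth 4)
22: right child of 21 (depth 4)
34: right child of 22 (depth 5)
20: right child of 19 (depth 5)
90: right child of 89 (depth 5)
12: left child of 19 (depth 5)
58: left child of 63 (depth 7)
23: left child of 34 (depth 6)
55: left child of 58 (depth 8)
85: right child of 68 (depth 6)
31: right child of 23 (depth 7)
44: left child of 49 (depth 4)

The deepest node is 55 at depth 8.

8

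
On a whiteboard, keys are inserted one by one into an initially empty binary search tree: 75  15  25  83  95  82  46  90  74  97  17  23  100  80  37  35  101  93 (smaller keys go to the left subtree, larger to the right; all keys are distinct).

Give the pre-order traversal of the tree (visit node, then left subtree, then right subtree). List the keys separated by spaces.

75: root
15: left child of 75 (depth 1)
25: right child of 15 (depth 2)
83: right child of 75 (depth 1)
95: right child of 83 (depth 2)
82: left child of 83 (depth 2)
46: right child of 25 (depth 3)
90: left child of 95 (depth 3)
74: right child of 46 (depth 4)
97: right child of 95 (depth 3)
17: left child of 25 (depth 3)
23: right child of 17 (depth 4)
100: right child of 97 (depth 4)
80: left child of 82 (depth 3)
37: left child of 46 (depth 4)
35: left child of 37 (depth 5)
101: right child of 100 (depth 5)
93: right child of 90 (depth 4)

75 15 25 17 23 46 37 35 74 83 82 80 95 90 93 97 100 101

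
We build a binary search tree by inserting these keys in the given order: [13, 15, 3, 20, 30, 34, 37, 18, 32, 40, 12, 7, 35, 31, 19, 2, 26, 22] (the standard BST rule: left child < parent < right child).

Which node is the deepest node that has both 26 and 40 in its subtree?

30

Insert 13: tree is empty, so 13 becomes the root.
Insert 15: 15 > 13 → go right. Place as right child of 13.
Insert 3: 3 < 13 → go left. Place as left child of 13.
Insert 20: 20 > 13 → go right; 20 > 15 → go right. Place as right child of 15.
Insert 30: 30 > 13 → go right; 30 > 15 → go right; 30 > 20 → go right. Place as right child of 20.
Insert 34: 34 > 13 → go right; 34 > 15 → go right; 34 > 20 → go right; 34 > 30 → go right. Place as right child of 30.
Insert 37: 37 > 13 → go right; 37 > 15 → go right; 37 > 20 → go right; 37 > 30 → go right; 37 > 34 → go right. Place as right child of 34.
Insert 18: 18 > 13 → go right; 18 > 15 → go right; 18 < 20 → go left. Place as left child of 20.
Insert 32: 32 > 13 → go right; 32 > 15 → go right; 32 > 20 → go right; 32 > 30 → go right; 32 < 34 → go left. Place as left child of 34.
Insert 40: 40 > 13 → go right; 40 > 15 → go right; 40 > 20 → go right; 40 > 30 → go right; 40 > 34 → go right; 40 > 37 → go right. Place as right child of 37.
Insert 12: 12 < 13 → go left; 12 > 3 → go right. Place as right child of 3.
Insert 7: 7 < 13 → go left; 7 > 3 → go right; 7 < 12 → go left. Place as left child of 12.
Insert 35: 35 > 13 → go right; 35 > 15 → go right; 35 > 20 → go right; 35 > 30 → go right; 35 > 34 → go right; 35 < 37 → go left. Place as left child of 37.
Insert 31: 31 > 13 → go right; 31 > 15 → go right; 31 > 20 → go right; 31 > 30 → go right; 31 < 34 → go left; 31 < 32 → go left. Place as left child of 32.
Insert 19: 19 > 13 → go right; 19 > 15 → go right; 19 < 20 → go left; 19 > 18 → go right. Place as right child of 18.
Insert 2: 2 < 13 → go left; 2 < 3 → go left. Place as left child of 3.
Insert 26: 26 > 13 → go right; 26 > 15 → go right; 26 > 20 → go right; 26 < 30 → go left. Place as left child of 30.
Insert 22: 22 > 13 → go right; 22 > 15 → go right; 22 > 20 → go right; 22 < 30 → go left; 22 < 26 → go left. Place as left child of 26.

Path to 26: 13 → 15 → 20 → 30 → 26
Path to 40: 13 → 15 → 20 → 30 → 34 → 37 → 40
The paths share a prefix ending at 30, then split left and right.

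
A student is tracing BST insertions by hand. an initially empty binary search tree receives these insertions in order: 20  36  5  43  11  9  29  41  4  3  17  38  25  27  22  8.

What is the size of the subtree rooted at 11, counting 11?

4

20: root
36: right child of 20 (depth 1)
5: left child of 20 (depth 1)
43: right child of 36 (depth 2)
11: right child of 5 (depth 2)
9: left child of 11 (depth 3)
29: left child of 36 (depth 2)
41: left child of 43 (depth 3)
4: left child of 5 (depth 2)
3: left child of 4 (depth 3)
17: right child of 11 (depth 3)
38: left child of 41 (depth 4)
25: left child of 29 (depth 3)
27: right child of 25 (depth 4)
22: left child of 25 (depth 4)
8: left child of 9 (depth 4)

Subtree rooted at 11 contains: 11, 9, 8, 17 — 4 nodes.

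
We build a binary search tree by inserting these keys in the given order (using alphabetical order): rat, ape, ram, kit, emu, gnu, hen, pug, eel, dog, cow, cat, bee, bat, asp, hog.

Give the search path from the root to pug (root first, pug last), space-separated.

Insert rat: tree is empty, so rat becomes the root.
Insert ape: ape < rat → go left. Place as left child of rat.
Insert ram: ram < rat → go left; ram > ape → go right. Place as right child of ape.
Insert kit: kit < rat → go left; kit > ape → go right; kit < ram → go left. Place as left child of ram.
Insert emu: emu < rat → go left; emu > ape → go right; emu < ram → go left; emu < kit → go left. Place as left child of kit.
Insert gnu: gnu < rat → go left; gnu > ape → go right; gnu < ram → go left; gnu < kit → go left; gnu > emu → go right. Place as right child of emu.
Insert hen: hen < rat → go left; hen > ape → go right; hen < ram → go left; hen < kit → go left; hen > emu → go right; hen > gnu → go right. Place as right child of gnu.
Insert pug: pug < rat → go left; pug > ape → go right; pug < ram → go left; pug > kit → go right. Place as right child of kit.
Insert eel: eel < rat → go left; eel > ape → go right; eel < ram → go left; eel < kit → go left; eel < emu → go left. Place as left child of emu.
Insert dog: dog < rat → go left; dog > ape → go right; dog < ram → go left; dog < kit → go left; dog < emu → go left; dog < eel → go left. Place as left child of eel.
Insert cow: cow < rat → go left; cow > ape → go right; cow < ram → go left; cow < kit → go left; cow < emu → go left; cow < eel → go left; cow < dog → go left. Place as left child of dog.
Insert cat: cat < rat → go left; cat > ape → go right; cat < ram → go left; cat < kit → go left; cat < emu → go left; cat < eel → go left; cat < dog → go left; cat < cow → go left. Place as left child of cow.
Insert bee: bee < rat → go left; bee > ape → go right; bee < ram → go left; bee < kit → go left; bee < emu → go left; bee < eel → go left; bee < dog → go left; bee < cow → go left; bee < cat → go left. Place as left child of cat.
Insert bat: bat < rat → go left; bat > ape → go right; bat < ram → go left; bat < kit → go left; bat < emu → go left; bat < eel → go left; bat < dog → go left; bat < cow → go left; bat < cat → go left; bat < bee → go left. Place as left child of bee.
Insert asp: asp < rat → go left; asp > ape → go right; asp < ram → go left; asp < kit → go left; asp < emu → go left; asp < eel → go left; asp < dog → go left; asp < cow → go left; asp < cat → go left; asp < bee → go left; asp < bat → go left. Place as left child of bat.
Insert hog: hog < rat → go left; hog > ape → go right; hog < ram → go left; hog < kit → go left; hog > emu → go right; hog > gnu → go right; hog > hen → go right. Place as right child of hen.

rat ape ram kit pug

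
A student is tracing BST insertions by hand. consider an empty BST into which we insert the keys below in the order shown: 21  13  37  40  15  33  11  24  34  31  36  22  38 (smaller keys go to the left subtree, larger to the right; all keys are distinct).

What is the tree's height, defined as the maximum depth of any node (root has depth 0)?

4

21: root
13: left child of 21 (depth 1)
37: right child of 21 (depth 1)
40: right child of 37 (depth 2)
15: right child of 13 (depth 2)
33: left child of 37 (depth 2)
11: left child of 13 (depth 2)
24: left child of 33 (depth 3)
34: right child of 33 (depth 3)
31: right child of 24 (depth 4)
36: right child of 34 (depth 4)
22: left child of 24 (depth 4)
38: left child of 40 (depth 3)

The deepest node is 31 at depth 4.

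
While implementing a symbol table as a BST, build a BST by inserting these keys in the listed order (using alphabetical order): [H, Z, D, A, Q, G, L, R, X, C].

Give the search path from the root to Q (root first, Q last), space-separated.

H Z Q

Insert H: tree is empty, so H becomes the root.
Insert Z: Z > H → go right. Place as right child of H.
Insert D: D < H → go left. Place as left child of H.
Insert A: A < H → go left; A < D → go left. Place as left child of D.
Insert Q: Q > H → go right; Q < Z → go left. Place as left child of Z.
Insert G: G < H → go left; G > D → go right. Place as right child of D.
Insert L: L > H → go right; L < Z → go left; L < Q → go left. Place as left child of Q.
Insert R: R > H → go right; R < Z → go left; R > Q → go right. Place as right child of Q.
Insert X: X > H → go right; X < Z → go left; X > Q → go right; X > R → go right. Place as right child of R.
Insert C: C < H → go left; C < D → go left; C > A → go right. Place as right child of A.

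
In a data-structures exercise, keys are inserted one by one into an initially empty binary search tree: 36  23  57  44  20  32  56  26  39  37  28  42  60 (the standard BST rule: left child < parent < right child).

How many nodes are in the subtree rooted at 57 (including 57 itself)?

Insert 36: tree is empty, so 36 becomes the root.
Insert 23: 23 < 36 → go left. Place as left child of 36.
Insert 57: 57 > 36 → go right. Place as right child of 36.
Insert 44: 44 > 36 → go right; 44 < 57 → go left. Place as left child of 57.
Insert 20: 20 < 36 → go left; 20 < 23 → go left. Place as left child of 23.
Insert 32: 32 < 36 → go left; 32 > 23 → go right. Place as right child of 23.
Insert 56: 56 > 36 → go right; 56 < 57 → go left; 56 > 44 → go right. Place as right child of 44.
Insert 26: 26 < 36 → go left; 26 > 23 → go right; 26 < 32 → go left. Place as left child of 32.
Insert 39: 39 > 36 → go right; 39 < 57 → go left; 39 < 44 → go left. Place as left child of 44.
Insert 37: 37 > 36 → go right; 37 < 57 → go left; 37 < 44 → go left; 37 < 39 → go left. Place as left child of 39.
Insert 28: 28 < 36 → go left; 28 > 23 → go right; 28 < 32 → go left; 28 > 26 → go right. Place as right child of 26.
Insert 42: 42 > 36 → go right; 42 < 57 → go left; 42 < 44 → go left; 42 > 39 → go right. Place as right child of 39.
Insert 60: 60 > 36 → go right; 60 > 57 → go right. Place as right child of 57.

Subtree rooted at 57 contains: 57, 44, 39, 37, 42, 56, 60 — 7 nodes.

7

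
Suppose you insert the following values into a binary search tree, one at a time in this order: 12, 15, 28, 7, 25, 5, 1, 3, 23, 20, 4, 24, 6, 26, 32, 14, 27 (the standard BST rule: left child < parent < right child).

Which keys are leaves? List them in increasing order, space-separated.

4 6 14 20 24 27 32

Insert 12: tree is empty, so 12 becomes the root.
Insert 15: 15 > 12 → go right. Place as right child of 12.
Insert 28: 28 > 12 → go right; 28 > 15 → go right. Place as right child of 15.
Insert 7: 7 < 12 → go left. Place as left child of 12.
Insert 25: 25 > 12 → go right; 25 > 15 → go right; 25 < 28 → go left. Place as left child of 28.
Insert 5: 5 < 12 → go left; 5 < 7 → go left. Place as left child of 7.
Insert 1: 1 < 12 → go left; 1 < 7 → go left; 1 < 5 → go left. Place as left child of 5.
Insert 3: 3 < 12 → go left; 3 < 7 → go left; 3 < 5 → go left; 3 > 1 → go right. Place as right child of 1.
Insert 23: 23 > 12 → go right; 23 > 15 → go right; 23 < 28 → go left; 23 < 25 → go left. Place as left child of 25.
Insert 20: 20 > 12 → go right; 20 > 15 → go right; 20 < 28 → go left; 20 < 25 → go left; 20 < 23 → go left. Place as left child of 23.
Insert 4: 4 < 12 → go left; 4 < 7 → go left; 4 < 5 → go left; 4 > 1 → go right; 4 > 3 → go right. Place as right child of 3.
Insert 24: 24 > 12 → go right; 24 > 15 → go right; 24 < 28 → go left; 24 < 25 → go left; 24 > 23 → go right. Place as right child of 23.
Insert 6: 6 < 12 → go left; 6 < 7 → go left; 6 > 5 → go right. Place as right child of 5.
Insert 26: 26 > 12 → go right; 26 > 15 → go right; 26 < 28 → go left; 26 > 25 → go right. Place as right child of 25.
Insert 32: 32 > 12 → go right; 32 > 15 → go right; 32 > 28 → go right. Place as right child of 28.
Insert 14: 14 > 12 → go right; 14 < 15 → go left. Place as left child of 15.
Insert 27: 27 > 12 → go right; 27 > 15 → go right; 27 < 28 → go left; 27 > 25 → go right; 27 > 26 → go right. Place as right child of 26.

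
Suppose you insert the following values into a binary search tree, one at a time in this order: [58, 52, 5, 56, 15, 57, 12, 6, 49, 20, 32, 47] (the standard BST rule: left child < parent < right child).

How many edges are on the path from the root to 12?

Insert 58: tree is empty, so 58 becomes the root.
Insert 52: 52 < 58 → go left. Place as left child of 58.
Insert 5: 5 < 58 → go left; 5 < 52 → go left. Place as left child of 52.
Insert 56: 56 < 58 → go left; 56 > 52 → go right. Place as right child of 52.
Insert 15: 15 < 58 → go left; 15 < 52 → go left; 15 > 5 → go right. Place as right child of 5.
Insert 57: 57 < 58 → go left; 57 > 52 → go right; 57 > 56 → go right. Place as right child of 56.
Insert 12: 12 < 58 → go left; 12 < 52 → go left; 12 > 5 → go right; 12 < 15 → go left. Place as left child of 15.
Insert 6: 6 < 58 → go left; 6 < 52 → go left; 6 > 5 → go right; 6 < 15 → go left; 6 < 12 → go left. Place as left child of 12.
Insert 49: 49 < 58 → go left; 49 < 52 → go left; 49 > 5 → go right; 49 > 15 → go right. Place as right child of 15.
Insert 20: 20 < 58 → go left; 20 < 52 → go left; 20 > 5 → go right; 20 > 15 → go right; 20 < 49 → go left. Place as left child of 49.
Insert 32: 32 < 58 → go left; 32 < 52 → go left; 32 > 5 → go right; 32 > 15 → go right; 32 < 49 → go left; 32 > 20 → go right. Place as right child of 20.
Insert 47: 47 < 58 → go left; 47 < 52 → go left; 47 > 5 → go right; 47 > 15 → go right; 47 < 49 → go left; 47 > 20 → go right; 47 > 32 → go right. Place as right child of 32.

Path to 12: 58 → 52 → 5 → 15 → 12, which is 4 edges.

4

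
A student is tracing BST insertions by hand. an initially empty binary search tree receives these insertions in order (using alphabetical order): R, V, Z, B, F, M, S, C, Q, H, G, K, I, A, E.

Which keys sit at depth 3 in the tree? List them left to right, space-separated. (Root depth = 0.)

Resulting structure (node: left, right):
  R: L=B, R=V
  V: L=S, R=Z
  Z: L=–, R=–
  B: L=A, R=F
  F: L=C, R=M
  M: L=H, R=Q
  S: L=–, R=–
  C: L=–, R=E
  Q: L=–, R=–
  H: L=G, R=K
  G: L=–, R=–
  K: L=I, R=–
  I: L=–, R=–
  A: L=–, R=–
  E: L=–, R=–

C M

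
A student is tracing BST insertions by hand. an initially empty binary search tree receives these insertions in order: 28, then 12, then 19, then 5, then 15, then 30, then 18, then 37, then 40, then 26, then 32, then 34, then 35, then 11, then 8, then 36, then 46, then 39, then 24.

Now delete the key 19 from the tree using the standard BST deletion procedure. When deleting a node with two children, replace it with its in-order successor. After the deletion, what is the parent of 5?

12

28: root
12: left child of 28 (depth 1)
19: right child of 12 (depth 2)
5: left child of 12 (depth 2)
15: left child of 19 (depth 3)
30: right child of 28 (depth 1)
18: right child of 15 (depth 4)
37: right child of 30 (depth 2)
40: right child of 37 (depth 3)
26: right child of 19 (depth 3)
32: left child of 37 (depth 3)
34: right child of 32 (depth 4)
35: right child of 34 (depth 5)
11: right child of 5 (depth 3)
8: left child of 11 (depth 4)
36: right child of 35 (depth 6)
46: right child of 40 (depth 4)
39: left child of 40 (depth 4)
24: left child of 26 (depth 4)

Delete 19 (two children — replace with in-order successor).
After deletion, 5's parent is 12.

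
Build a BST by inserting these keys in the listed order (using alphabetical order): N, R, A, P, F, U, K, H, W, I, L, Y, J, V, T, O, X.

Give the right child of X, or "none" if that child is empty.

Insert N: tree is empty, so N becomes the root.
Insert R: R > N → go right. Place as right child of N.
Insert A: A < N → go left. Place as left child of N.
Insert P: P > N → go right; P < R → go left. Place as left child of R.
Insert F: F < N → go left; F > A → go right. Place as right child of A.
Insert U: U > N → go right; U > R → go right. Place as right child of R.
Insert K: K < N → go left; K > A → go right; K > F → go right. Place as right child of F.
Insert H: H < N → go left; H > A → go right; H > F → go right; H < K → go left. Place as left child of K.
Insert W: W > N → go right; W > R → go right; W > U → go right. Place as right child of U.
Insert I: I < N → go left; I > A → go right; I > F → go right; I < K → go left; I > H → go right. Place as right child of H.
Insert L: L < N → go left; L > A → go right; L > F → go right; L > K → go right. Place as right child of K.
Insert Y: Y > N → go right; Y > R → go right; Y > U → go right; Y > W → go right. Place as right child of W.
Insert J: J < N → go left; J > A → go right; J > F → go right; J < K → go left; J > H → go right; J > I → go right. Place as right child of I.
Insert V: V > N → go right; V > R → go right; V > U → go right; V < W → go left. Place as left child of W.
Insert T: T > N → go right; T > R → go right; T < U → go left. Place as left child of U.
Insert O: O > N → go right; O < R → go left; O < P → go left. Place as left child of P.
Insert X: X > N → go right; X > R → go right; X > U → go right; X > W → go right; X < Y → go left. Place as left child of Y.

none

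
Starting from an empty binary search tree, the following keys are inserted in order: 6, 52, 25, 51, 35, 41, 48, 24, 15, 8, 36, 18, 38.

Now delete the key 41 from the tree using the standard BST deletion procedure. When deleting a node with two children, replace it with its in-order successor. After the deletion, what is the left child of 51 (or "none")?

35

Insert 6: tree is empty, so 6 becomes the root.
Insert 52: 52 > 6 → go right. Place as right child of 6.
Insert 25: 25 > 6 → go right; 25 < 52 → go left. Place as left child of 52.
Insert 51: 51 > 6 → go right; 51 < 52 → go left; 51 > 25 → go right. Place as right child of 25.
Insert 35: 35 > 6 → go right; 35 < 52 → go left; 35 > 25 → go right; 35 < 51 → go left. Place as left child of 51.
Insert 41: 41 > 6 → go right; 41 < 52 → go left; 41 > 25 → go right; 41 < 51 → go left; 41 > 35 → go right. Place as right child of 35.
Insert 48: 48 > 6 → go right; 48 < 52 → go left; 48 > 25 → go right; 48 < 51 → go left; 48 > 35 → go right; 48 > 41 → go right. Place as right child of 41.
Insert 24: 24 > 6 → go right; 24 < 52 → go left; 24 < 25 → go left. Place as left child of 25.
Insert 15: 15 > 6 → go right; 15 < 52 → go left; 15 < 25 → go left; 15 < 24 → go left. Place as left child of 24.
Insert 8: 8 > 6 → go right; 8 < 52 → go left; 8 < 25 → go left; 8 < 24 → go left; 8 < 15 → go left. Place as left child of 15.
Insert 36: 36 > 6 → go right; 36 < 52 → go left; 36 > 25 → go right; 36 < 51 → go left; 36 > 35 → go right; 36 < 41 → go left. Place as left child of 41.
Insert 18: 18 > 6 → go right; 18 < 52 → go left; 18 < 25 → go left; 18 < 24 → go left; 18 > 15 → go right. Place as right child of 15.
Insert 38: 38 > 6 → go right; 38 < 52 → go left; 38 > 25 → go right; 38 < 51 → go left; 38 > 35 → go right; 38 < 41 → go left; 38 > 36 → go right. Place as right child of 36.

Delete 41 (two children — replace with in-order successor).
After deletion, 51's left child: 35.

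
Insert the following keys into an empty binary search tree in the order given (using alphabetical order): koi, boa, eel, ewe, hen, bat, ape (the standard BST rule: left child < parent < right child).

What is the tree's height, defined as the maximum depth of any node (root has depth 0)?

4

koi: root
boa: left child of koi (depth 1)
eel: right child of boa (depth 2)
ewe: right child of eel (depth 3)
hen: right child of ewe (depth 4)
bat: left child of boa (depth 2)
ape: left child of bat (depth 3)

The deepest node is hen at depth 4.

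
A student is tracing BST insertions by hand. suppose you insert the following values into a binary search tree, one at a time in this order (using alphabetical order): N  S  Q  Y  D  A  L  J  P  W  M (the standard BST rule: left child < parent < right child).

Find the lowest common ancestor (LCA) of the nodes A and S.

N: root
S: right child of N (depth 1)
Q: left child of S (depth 2)
Y: right child of S (depth 2)
D: left child of N (depth 1)
A: left child of D (depth 2)
L: right child of D (depth 2)
J: left child of L (depth 3)
P: left child of Q (depth 3)
W: left child of Y (depth 3)
M: right child of L (depth 3)

Path to A: N → D → A
Path to S: N → S
The paths share a prefix ending at N, then split left and right.

N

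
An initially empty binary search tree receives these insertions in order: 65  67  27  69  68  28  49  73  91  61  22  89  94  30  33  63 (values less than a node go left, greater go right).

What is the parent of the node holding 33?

30

Insert 65: tree is empty, so 65 becomes the root.
Insert 67: 67 > 65 → go right. Place as right child of 65.
Insert 27: 27 < 65 → go left. Place as left child of 65.
Insert 69: 69 > 65 → go right; 69 > 67 → go right. Place as right child of 67.
Insert 68: 68 > 65 → go right; 68 > 67 → go right; 68 < 69 → go left. Place as left child of 69.
Insert 28: 28 < 65 → go left; 28 > 27 → go right. Place as right child of 27.
Insert 49: 49 < 65 → go left; 49 > 27 → go right; 49 > 28 → go right. Place as right child of 28.
Insert 73: 73 > 65 → go right; 73 > 67 → go right; 73 > 69 → go right. Place as right child of 69.
Insert 91: 91 > 65 → go right; 91 > 67 → go right; 91 > 69 → go right; 91 > 73 → go right. Place as right child of 73.
Insert 61: 61 < 65 → go left; 61 > 27 → go right; 61 > 28 → go right; 61 > 49 → go right. Place as right child of 49.
Insert 22: 22 < 65 → go left; 22 < 27 → go left. Place as left child of 27.
Insert 89: 89 > 65 → go right; 89 > 67 → go right; 89 > 69 → go right; 89 > 73 → go right; 89 < 91 → go left. Place as left child of 91.
Insert 94: 94 > 65 → go right; 94 > 67 → go right; 94 > 69 → go right; 94 > 73 → go right; 94 > 91 → go right. Place as right child of 91.
Insert 30: 30 < 65 → go left; 30 > 27 → go right; 30 > 28 → go right; 30 < 49 → go left. Place as left child of 49.
Insert 33: 33 < 65 → go left; 33 > 27 → go right; 33 > 28 → go right; 33 < 49 → go left; 33 > 30 → go right. Place as right child of 30.
Insert 63: 63 < 65 → go left; 63 > 27 → go right; 63 > 28 → go right; 63 > 49 → go right; 63 > 61 → go right. Place as right child of 61.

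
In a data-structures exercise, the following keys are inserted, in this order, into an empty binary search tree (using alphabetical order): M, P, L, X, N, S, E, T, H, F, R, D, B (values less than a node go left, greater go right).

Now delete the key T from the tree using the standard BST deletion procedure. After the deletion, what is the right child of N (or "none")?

Insert M: tree is empty, so M becomes the root.
Insert P: P > M → go right. Place as right child of M.
Insert L: L < M → go left. Place as left child of M.
Insert X: X > M → go right; X > P → go right. Place as right child of P.
Insert N: N > M → go right; N < P → go left. Place as left child of P.
Insert S: S > M → go right; S > P → go right; S < X → go left. Place as left child of X.
Insert E: E < M → go left; E < L → go left. Place as left child of L.
Insert T: T > M → go right; T > P → go right; T < X → go left; T > S → go right. Place as right child of S.
Insert H: H < M → go left; H < L → go left; H > E → go right. Place as right child of E.
Insert F: F < M → go left; F < L → go left; F > E → go right; F < H → go left. Place as left child of H.
Insert R: R > M → go right; R > P → go right; R < X → go left; R < S → go left. Place as left child of S.
Insert D: D < M → go left; D < L → go left; D < E → go left. Place as left child of E.
Insert B: B < M → go left; B < L → go left; B < E → go left; B < D → go left. Place as left child of D.

Delete T (at most one child — splice it out).
After deletion, N's right child: none.

none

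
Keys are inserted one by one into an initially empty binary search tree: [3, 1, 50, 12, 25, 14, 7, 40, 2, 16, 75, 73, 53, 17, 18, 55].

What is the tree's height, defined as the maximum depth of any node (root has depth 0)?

7

3: root
1: left child of 3 (depth 1)
50: right child of 3 (depth 1)
12: left child of 50 (depth 2)
25: right child of 12 (depth 3)
14: left child of 25 (depth 4)
7: left child of 12 (depth 3)
40: right child of 25 (depth 4)
2: right child of 1 (depth 2)
16: right child of 14 (depth 5)
75: right child of 50 (depth 2)
73: left child of 75 (depth 3)
53: left child of 73 (depth 4)
17: right child of 16 (depth 6)
18: right child of 17 (depth 7)
55: right child of 53 (depth 5)

The deepest node is 18 at depth 7.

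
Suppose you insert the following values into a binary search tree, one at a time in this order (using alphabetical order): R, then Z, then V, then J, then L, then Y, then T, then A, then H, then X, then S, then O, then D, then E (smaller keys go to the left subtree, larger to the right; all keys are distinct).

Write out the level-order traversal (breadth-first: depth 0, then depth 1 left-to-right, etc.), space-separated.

R J Z A L V H O T Y D S X E

Insert R: tree is empty, so R becomes the root.
Insert Z: Z > R → go right. Place as right child of R.
Insert V: V > R → go right; V < Z → go left. Place as left child of Z.
Insert J: J < R → go left. Place as left child of R.
Insert L: L < R → go left; L > J → go right. Place as right child of J.
Insert Y: Y > R → go right; Y < Z → go left; Y > V → go right. Place as right child of V.
Insert T: T > R → go right; T < Z → go left; T < V → go left. Place as left child of V.
Insert A: A < R → go left; A < J → go left. Place as left child of J.
Insert H: H < R → go left; H < J → go left; H > A → go right. Place as right child of A.
Insert X: X > R → go right; X < Z → go left; X > V → go right; X < Y → go left. Place as left child of Y.
Insert S: S > R → go right; S < Z → go left; S < V → go left; S < T → go left. Place as left child of T.
Insert O: O < R → go left; O > J → go right; O > L → go right. Place as right child of L.
Insert D: D < R → go left; D < J → go left; D > A → go right; D < H → go left. Place as left child of H.
Insert E: E < R → go left; E < J → go left; E > A → go right; E < H → go left; E > D → go right. Place as right child of D.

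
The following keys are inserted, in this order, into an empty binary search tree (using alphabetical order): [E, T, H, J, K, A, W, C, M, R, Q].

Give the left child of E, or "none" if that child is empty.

A

Insert E: tree is empty, so E becomes the root.
Insert T: T > E → go right. Place as right child of E.
Insert H: H > E → go right; H < T → go left. Place as left child of T.
Insert J: J > E → go right; J < T → go left; J > H → go right. Place as right child of H.
Insert K: K > E → go right; K < T → go left; K > H → go right; K > J → go right. Place as right child of J.
Insert A: A < E → go left. Place as left child of E.
Insert W: W > E → go right; W > T → go right. Place as right child of T.
Insert C: C < E → go left; C > A → go right. Place as right child of A.
Insert M: M > E → go right; M < T → go left; M > H → go right; M > J → go right; M > K → go right. Place as right child of K.
Insert R: R > E → go right; R < T → go left; R > H → go right; R > J → go right; R > K → go right; R > M → go right. Place as right child of M.
Insert Q: Q > E → go right; Q < T → go left; Q > H → go right; Q > J → go right; Q > K → go right; Q > M → go right; Q < R → go left. Place as left child of R.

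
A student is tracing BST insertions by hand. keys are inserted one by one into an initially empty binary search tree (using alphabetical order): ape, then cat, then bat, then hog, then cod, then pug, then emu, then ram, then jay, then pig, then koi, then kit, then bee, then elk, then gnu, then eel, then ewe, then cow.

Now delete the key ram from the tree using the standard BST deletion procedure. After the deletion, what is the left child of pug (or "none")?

Insert ape: tree is empty, so ape becomes the root.
Insert cat: cat > ape → go right. Place as right child of ape.
Insert bat: bat > ape → go right; bat < cat → go left. Place as left child of cat.
Insert hog: hog > ape → go right; hog > cat → go right. Place as right child of cat.
Insert cod: cod > ape → go right; cod > cat → go right; cod < hog → go left. Place as left child of hog.
Insert pug: pug > ape → go right; pug > cat → go right; pug > hog → go right. Place as right child of hog.
Insert emu: emu > ape → go right; emu > cat → go right; emu < hog → go left; emu > cod → go right. Place as right child of cod.
Insert ram: ram > ape → go right; ram > cat → go right; ram > hog → go right; ram > pug → go right. Place as right child of pug.
Insert jay: jay > ape → go right; jay > cat → go right; jay > hog → go right; jay < pug → go left. Place as left child of pug.
Insert pig: pig > ape → go right; pig > cat → go right; pig > hog → go right; pig < pug → go left; pig > jay → go right. Place as right child of jay.
Insert koi: koi > ape → go right; koi > cat → go right; koi > hog → go right; koi < pug → go left; koi > jay → go right; koi < pig → go left. Place as left child of pig.
Insert kit: kit > ape → go right; kit > cat → go right; kit > hog → go right; kit < pug → go left; kit > jay → go right; kit < pig → go left; kit < koi → go left. Place as left child of koi.
Insert bee: bee > ape → go right; bee < cat → go left; bee > bat → go right. Place as right child of bat.
Insert elk: elk > ape → go right; elk > cat → go right; elk < hog → go left; elk > cod → go right; elk < emu → go left. Place as left child of emu.
Insert gnu: gnu > ape → go right; gnu > cat → go right; gnu < hog → go left; gnu > cod → go right; gnu > emu → go right. Place as right child of emu.
Insert eel: eel > ape → go right; eel > cat → go right; eel < hog → go left; eel > cod → go right; eel < emu → go left; eel < elk → go left. Place as left child of elk.
Insert ewe: ewe > ape → go right; ewe > cat → go right; ewe < hog → go left; ewe > cod → go right; ewe > emu → go right; ewe < gnu → go left. Place as left child of gnu.
Insert cow: cow > ape → go right; cow > cat → go right; cow < hog → go left; cow > cod → go right; cow < emu → go left; cow < elk → go left; cow < eel → go left. Place as left child of eel.

Delete ram (at most one child — splice it out).
After deletion, pug's left child: jay.

jay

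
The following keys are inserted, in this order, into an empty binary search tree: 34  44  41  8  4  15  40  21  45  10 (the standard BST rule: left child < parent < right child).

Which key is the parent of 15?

8

Resulting structure (node: left, right):
  34: L=8, R=44
  44: L=41, R=45
  41: L=40, R=–
  8: L=4, R=15
  4: L=–, R=–
  15: L=10, R=21
  40: L=–, R=–
  21: L=–, R=–
  45: L=–, R=–
  10: L=–, R=–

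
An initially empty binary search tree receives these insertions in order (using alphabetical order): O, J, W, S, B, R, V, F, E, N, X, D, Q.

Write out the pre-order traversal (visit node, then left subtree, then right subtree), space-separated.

O J B F E D N W S R Q V X

O: root
J: left child of O (depth 1)
W: right child of O (depth 1)
S: left child of W (depth 2)
B: left child of J (depth 2)
R: left child of S (depth 3)
V: right child of S (depth 3)
F: right child of B (depth 3)
E: left child of F (depth 4)
N: right child of J (depth 2)
X: right child of W (depth 2)
D: left child of E (depth 5)
Q: left child of R (depth 4)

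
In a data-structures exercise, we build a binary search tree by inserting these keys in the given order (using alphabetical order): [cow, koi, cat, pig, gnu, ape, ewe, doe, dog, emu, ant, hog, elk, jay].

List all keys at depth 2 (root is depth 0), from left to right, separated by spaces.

ape gnu pig

Insert cow: tree is empty, so cow becomes the root.
Insert koi: koi > cow → go right. Place as right child of cow.
Insert cat: cat < cow → go left. Place as left child of cow.
Insert pig: pig > cow → go right; pig > koi → go right. Place as right child of koi.
Insert gnu: gnu > cow → go right; gnu < koi → go left. Place as left child of koi.
Insert ape: ape < cow → go left; ape < cat → go left. Place as left child of cat.
Insert ewe: ewe > cow → go right; ewe < koi → go left; ewe < gnu → go left. Place as left child of gnu.
Insert doe: doe > cow → go right; doe < koi → go left; doe < gnu → go left; doe < ewe → go left. Place as left child of ewe.
Insert dog: dog > cow → go right; dog < koi → go left; dog < gnu → go left; dog < ewe → go left; dog > doe → go right. Place as right child of doe.
Insert emu: emu > cow → go right; emu < koi → go left; emu < gnu → go left; emu < ewe → go left; emu > doe → go right; emu > dog → go right. Place as right child of dog.
Insert ant: ant < cow → go left; ant < cat → go left; ant < ape → go left. Place as left child of ape.
Insert hog: hog > cow → go right; hog < koi → go left; hog > gnu → go right. Place as right child of gnu.
Insert elk: elk > cow → go right; elk < koi → go left; elk < gnu → go left; elk < ewe → go left; elk > doe → go right; elk > dog → go right; elk < emu → go left. Place as left child of emu.
Insert jay: jay > cow → go right; jay < koi → go left; jay > gnu → go right; jay > hog → go right. Place as right child of hog.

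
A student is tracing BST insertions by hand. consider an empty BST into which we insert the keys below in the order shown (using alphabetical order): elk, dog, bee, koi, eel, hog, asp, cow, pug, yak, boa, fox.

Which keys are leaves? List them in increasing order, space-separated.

elk: root
dog: left child of elk (depth 1)
bee: left child of dog (depth 2)
koi: right child of elk (depth 1)
eel: right child of dog (depth 2)
hog: left child of koi (depth 2)
asp: left child of bee (depth 3)
cow: right child of bee (depth 3)
pug: right child of koi (depth 2)
yak: right child of pug (depth 3)
boa: left child of cow (depth 4)
fox: left child of hog (depth 3)

asp boa eel fox yak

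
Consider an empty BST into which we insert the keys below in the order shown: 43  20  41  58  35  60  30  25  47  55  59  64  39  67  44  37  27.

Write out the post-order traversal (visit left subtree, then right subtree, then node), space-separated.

27 25 30 37 39 35 41 20 44 55 47 59 67 64 60 58 43

43: root
20: left child of 43 (depth 1)
41: right child of 20 (depth 2)
58: right child of 43 (depth 1)
35: left child of 41 (depth 3)
60: right child of 58 (depth 2)
30: left child of 35 (depth 4)
25: left child of 30 (depth 5)
47: left child of 58 (depth 2)
55: right child of 47 (depth 3)
59: left child of 60 (depth 3)
64: right child of 60 (depth 3)
39: right child of 35 (depth 4)
67: right child of 64 (depth 4)
44: left child of 47 (depth 3)
37: left child of 39 (depth 5)
27: right child of 25 (depth 6)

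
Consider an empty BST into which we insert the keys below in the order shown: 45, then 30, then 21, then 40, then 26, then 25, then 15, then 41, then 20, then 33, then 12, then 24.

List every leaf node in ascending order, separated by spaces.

12 20 24 33 41

45: root
30: left child of 45 (depth 1)
21: left child of 30 (depth 2)
40: right child of 30 (depth 2)
26: right child of 21 (depth 3)
25: left child of 26 (depth 4)
15: left child of 21 (depth 3)
41: right child of 40 (depth 3)
20: right child of 15 (depth 4)
33: left child of 40 (depth 3)
12: left child of 15 (depth 4)
24: left child of 25 (depth 5)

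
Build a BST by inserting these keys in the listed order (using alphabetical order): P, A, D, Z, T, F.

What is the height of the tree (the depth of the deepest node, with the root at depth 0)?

P: root
A: left child of P (depth 1)
D: right child of A (depth 2)
Z: right child of P (depth 1)
T: left child of Z (depth 2)
F: right child of D (depth 3)

The deepest node is F at depth 3.

3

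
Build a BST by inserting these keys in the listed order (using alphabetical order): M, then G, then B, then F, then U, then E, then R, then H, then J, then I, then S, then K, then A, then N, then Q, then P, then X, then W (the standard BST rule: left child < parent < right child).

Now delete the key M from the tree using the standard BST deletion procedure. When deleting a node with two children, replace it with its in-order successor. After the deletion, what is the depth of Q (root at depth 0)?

Insert M: tree is empty, so M becomes the root.
Insert G: G < M → go left. Place as left child of M.
Insert B: B < M → go left; B < G → go left. Place as left child of G.
Insert F: F < M → go left; F < G → go left; F > B → go right. Place as right child of B.
Insert U: U > M → go right. Place as right child of M.
Insert E: E < M → go left; E < G → go left; E > B → go right; E < F → go left. Place as left child of F.
Insert R: R > M → go right; R < U → go left. Place as left child of U.
Insert H: H < M → go left; H > G → go right. Place as right child of G.
Insert J: J < M → go left; J > G → go right; J > H → go right. Place as right child of H.
Insert I: I < M → go left; I > G → go right; I > H → go right; I < J → go left. Place as left child of J.
Insert S: S > M → go right; S < U → go left; S > R → go right. Place as right child of R.
Insert K: K < M → go left; K > G → go right; K > H → go right; K > J → go right. Place as right child of J.
Insert A: A < M → go left; A < G → go left; A < B → go left. Place as left child of B.
Insert N: N > M → go right; N < U → go left; N < R → go left. Place as left child of R.
Insert Q: Q > M → go right; Q < U → go left; Q < R → go left; Q > N → go right. Place as right child of N.
Insert P: P > M → go right; P < U → go left; P < R → go left; P > N → go right; P < Q → go left. Place as left child of Q.
Insert X: X > M → go right; X > U → go right. Place as right child of U.
Insert W: W > M → go right; W > U → go right; W < X → go left. Place as left child of X.

Delete M (two children — replace with in-order successor).
After deletion, path to Q: N → U → R → Q.

3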